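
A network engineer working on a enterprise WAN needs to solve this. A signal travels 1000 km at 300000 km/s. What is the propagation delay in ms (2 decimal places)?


Given: distance = 1000 km, speed = 300000 km/s
Delay = distance / speed = 1000 / 300000 seconds
Delay in ms = 1000 * 1000 / 300000
Delay = 3.3333 ms
Rounded to 2 dp = 3.33 ms

3.33


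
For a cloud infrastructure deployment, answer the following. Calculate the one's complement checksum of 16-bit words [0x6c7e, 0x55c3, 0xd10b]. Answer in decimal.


Given words: [0x6c7e, 0x55c3, 0xd10b]
Step 1: Sum all words
Raw sum = 27774 + 21955 + 53515 = 103244
Step 2: Fold carry: (37708 + 1) = 37709
One's complement = ~37709 & 0xFFFF = 27826

27826


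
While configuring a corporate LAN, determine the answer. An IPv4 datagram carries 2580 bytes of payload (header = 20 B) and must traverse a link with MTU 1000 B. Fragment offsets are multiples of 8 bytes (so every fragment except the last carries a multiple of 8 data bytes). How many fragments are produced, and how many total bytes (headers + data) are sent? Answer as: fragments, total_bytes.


Max data per non-final fragment = floor((MTU - header)/8)*8 = floor((1000 - 20)/8)*8 = floor(980/8)*8 = 976 B
Final fragment needs no 8-byte alignment: it can carry up to MTU - header = 980 B
Non-final fragments needed = ceil((payload - 980) / 976) = ceil(1600/976) = ceil(1.6393) = 2
Number of fragments = 2 + 1 = 3
Fragment sizes (data): 2 * 976 B + 628 B (last, 628 <= 980 OK)
Total bytes sent = payload + n_frags * header = 2580 + 3*20 = 2580 + 60 = 2640 B

3, 2640


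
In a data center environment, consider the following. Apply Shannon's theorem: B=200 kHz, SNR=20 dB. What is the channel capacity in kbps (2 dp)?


Given: B = 200 kHz, SNR = 20 dB
SNR linear = 10^(20/10) = 100
1 + SNR = 101
log2(101) = 6.6582114828
C = 200 * 1000 * 6.6582114828 = 1331642.2966 bps
C = 1331.642297 kbps -> 1331.64 kbps (2 dp)

1331.64


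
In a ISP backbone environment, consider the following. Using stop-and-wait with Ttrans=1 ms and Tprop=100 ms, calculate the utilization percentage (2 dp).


Given: Ttrans = 1 ms, Tprop = 100 ms
RTT = 2 * Tprop = 2 * 100 = 200 ms
U = Ttrans / (Ttrans + RTT)
U = 1 / (1 + 200)
U = 1 / 201 = 0.004975
U% = 0.50%

0.50


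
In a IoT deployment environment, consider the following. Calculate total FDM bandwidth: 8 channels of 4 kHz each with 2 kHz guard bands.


Given: 8 channels, 4 kHz each, guard = 2 kHz
Channel bandwidth = 8 * 4 = 32 kHz
Guard bands = 7 gaps * 2 kHz = 14 kHz
Total = 32 + 14 = 46 kHz

46


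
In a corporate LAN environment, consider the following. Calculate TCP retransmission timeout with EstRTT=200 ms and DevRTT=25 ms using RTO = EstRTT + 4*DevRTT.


Given: EstRTT = 200 ms, DevRTT = 25 ms
Timeout = EstRTT + 4 * DevRTT
4 * DevRTT = 4 * 25 = 100
Timeout = 200 + 100 = 300 ms

300


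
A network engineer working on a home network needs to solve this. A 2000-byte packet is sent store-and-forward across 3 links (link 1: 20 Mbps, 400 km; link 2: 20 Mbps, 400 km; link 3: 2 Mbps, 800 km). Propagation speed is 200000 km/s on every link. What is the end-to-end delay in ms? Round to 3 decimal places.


Packet = 2000 bytes = 16000 bits. Store-and-forward: sum (t_trans + t_prop) per link.
Link 1: t_trans = 16000/(20*10^6) s = 0.8000 ms; t_prop = 400/200000 s = 2.0000 ms; subtotal = 2.8000 ms
Link 2: t_trans = 16000/(20*10^6) s = 0.8000 ms; t_prop = 400/200000 s = 2.0000 ms; subtotal = 2.8000 ms
Link 3: t_trans = 16000/(2*10^6) s = 8.0000 ms; t_prop = 800/200000 s = 4.0000 ms; subtotal = 12.0000 ms
End-to-end = 2.8000 + 2.8000 + 12.0000 = 17.6000 ms -> 17.600 ms (3 dp)

17.600


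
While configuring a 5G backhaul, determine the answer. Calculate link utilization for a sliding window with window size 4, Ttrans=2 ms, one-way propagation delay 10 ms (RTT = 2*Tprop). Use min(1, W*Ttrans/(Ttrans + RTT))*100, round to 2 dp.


Given: W = 4, Ttrans = 2 ms, RTT = 20 ms (= 2 * Tprop, Tprop = 10 ms)
Cycle time = Ttrans + RTT = 2 + 20 = 22 ms (first packet sent until its ACK returns)
W * Ttrans = 4 * 2 = 8 ms of sending per cycle
W * Ttrans / (Ttrans + RTT) = 8 / 22 = 0.363636
U = min(1, 0.363636) = 0.363636
U% = 36.36%

36.36


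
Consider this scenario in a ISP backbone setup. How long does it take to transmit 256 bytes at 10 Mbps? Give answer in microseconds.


Given: packet = 256 bytes, bandwidth = 10 Mbps
Packet in bits = 256 * 8 = 2048 bits
Bandwidth = 10 * 10^6 = 10000000 bps
Time = 2048 / 10000000 seconds
Time in us = 2048 * 10^6 / 10000000 = 204.8

204.8


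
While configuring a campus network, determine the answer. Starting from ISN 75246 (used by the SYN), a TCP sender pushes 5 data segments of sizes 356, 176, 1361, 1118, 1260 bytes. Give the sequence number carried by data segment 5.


The SYN occupies sequence number ISN = 75246, so the first data byte is ISN + 1 = 75247.
SEQ of data segment i = (ISN + 1) + sum of payload sizes of segments 1..i-1.
Segment 1: SEQ = 75247, payload = 356 bytes
Segment 2: SEQ = 75603, payload = 176 bytes
Segment 3: SEQ = 75779, payload = 1361 bytes
Segment 4: SEQ = 77140, payload = 1118 bytes
Segment 5: SEQ = 78258, payload = 1260 bytes
SEQ of segment 5 = 75247 + 356 + 176 + 1361 + 1118 = 78258

78258


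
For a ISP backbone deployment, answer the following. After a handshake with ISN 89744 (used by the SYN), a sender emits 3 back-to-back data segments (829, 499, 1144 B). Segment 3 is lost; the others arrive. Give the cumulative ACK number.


SYN uses sequence number 89744; first data byte = ISN + 1 = 89745.
Segment 1: SEQ = 89745, len = 829 B, covers [89745, 90573]
Segment 2: SEQ = 90574, len = 499 B, covers [90574, 91072]
Segment 3: SEQ = 91073, len = 1144 B, covers [91073, 92216] [LOST]
In-order data received: bytes [89745, 91072] (segments 1..2).
Segment 3 missing -> gap begins at byte 91073.
Cumulative ACK = next expected in-order byte = 89745 + 829 + 499 = 91073

91073


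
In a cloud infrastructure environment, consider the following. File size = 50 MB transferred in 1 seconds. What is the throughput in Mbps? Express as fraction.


Given: file = 50 MB, time = 1 s
File in Mb = 50 * 8 = 400 Mb
Throughput = 400 / 1 Mbps
Throughput = 400 Mbps

400


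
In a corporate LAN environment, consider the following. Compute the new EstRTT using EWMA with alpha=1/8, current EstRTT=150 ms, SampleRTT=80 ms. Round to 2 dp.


Given: EstRTT = 150 ms, SampleRTT = 80 ms, alpha = 1/8
New EstRTT = (1 - alpha) * EstRTT + alpha * SampleRTT
(7/8) * 150 = 131.25
(1/8) * 80 = 10
New EstRTT = 131.25 + 10 = 141.25 ms -> 141.25 ms (2 dp)

141.25


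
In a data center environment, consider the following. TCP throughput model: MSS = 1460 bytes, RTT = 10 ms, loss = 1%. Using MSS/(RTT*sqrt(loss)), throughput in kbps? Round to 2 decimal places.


Given: MSS = 1460 bytes, RTT = 10 ms, loss = 1%
RTT in seconds = 10 / 1000 = 0.01
Loss rate = 1% = 0.01
sqrt(loss) = sqrt(0.01) = 0.1
Throughput (bytes/s) = 1460 / (0.01 * 0.1) = 1460000.0000
Throughput (kbps) = 1460000.0000 * 8 / 1000 = 11680.000000 -> 11680.00 kbps (2 dp)

11680.00


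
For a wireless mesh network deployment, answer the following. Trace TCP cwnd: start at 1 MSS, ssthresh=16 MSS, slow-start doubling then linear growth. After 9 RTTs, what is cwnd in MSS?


RTT 0: cwnd = 1 MSS (initial)
RTT 1: cwnd = 2 MSS (slow start, doubled)
RTT 2: cwnd = 4 MSS (slow start, doubled)
RTT 3: cwnd = 8 MSS (slow start, doubled)
RTT 4: cwnd = 16 MSS (slow start, doubled)
RTT 5: cwnd = 17 MSS (congestion avoidance, +1)
RTT 6: cwnd = 18 MSS (congestion avoidance, +1)
RTT 7: cwnd = 19 MSS (congestion avoidance, +1)
RTT 8: cwnd = 20 MSS (congestion avoidance, +1)
RTT 9: cwnd = 21 MSS (congestion avoidance, +1)

21


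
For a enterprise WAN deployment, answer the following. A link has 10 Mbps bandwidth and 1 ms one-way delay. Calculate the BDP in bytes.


Given: bandwidth = 10 Mbps, delay = 1 ms
BDP in bits = 10 * 10^6 * 1 / 1000
BDP in bits = 10000
BDP in bytes = 10000 / 8 = 1250

1250


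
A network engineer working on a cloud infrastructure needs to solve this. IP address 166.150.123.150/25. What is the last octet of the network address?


Given: IP = 166.150.123.150, prefix = /25
Subnet mask = 255.255.255.128
Last octet of IP: 150
Last octet of mask: 128
Network last octet = 150 AND 128 = 128

128


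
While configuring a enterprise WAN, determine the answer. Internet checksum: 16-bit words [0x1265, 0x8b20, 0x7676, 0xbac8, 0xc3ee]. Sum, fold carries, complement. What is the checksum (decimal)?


Given words: [0x1265, 0x8b20, 0x7676, 0xbac8, 0xc3ee]
Step 1: Sum all words
Raw sum = 4709 + 35616 + 30326 + 47816 + 50158 = 168625
Step 2: Fold carry: (37553 + 2) = 37555
One's complement = ~37555 & 0xFFFF = 27980

27980


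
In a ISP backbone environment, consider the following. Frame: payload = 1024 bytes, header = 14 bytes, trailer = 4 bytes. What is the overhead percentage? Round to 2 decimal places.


Given: payload = 1024 B, header = 14 B, trailer = 4 B
Overhead bytes = header + trailer = 14 + 4 = 18
Total frame = payload + overhead = 1024 + 18 = 1042
Overhead % = 18 / 1042 * 100 = 1.7274% -> 1.73% (2 dp)

1.73


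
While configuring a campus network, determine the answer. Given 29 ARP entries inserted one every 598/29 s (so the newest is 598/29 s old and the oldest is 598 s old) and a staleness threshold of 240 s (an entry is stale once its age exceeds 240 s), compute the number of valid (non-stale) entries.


Ages are k * 598/29 s for k = 1..29 (spacing = 20.6207 s).
Entry k is valid iff k * 598/29 <= 240 iff k <= 29 * 240 / 598 = 11.6388
n_valid = floor(11.6388) = 11
(n_stale = 29 - 11 = 18)

11


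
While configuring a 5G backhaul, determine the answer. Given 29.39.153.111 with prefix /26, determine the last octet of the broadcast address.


Given: IP = 29.39.153.111, prefix = /26
Host bits = 32 - 26 = 6
Network last octet = 111 AND mask = 64
Host part size = 2^6 - 1 = 63
Broadcast last octet = 64 OR 63 = 127

127


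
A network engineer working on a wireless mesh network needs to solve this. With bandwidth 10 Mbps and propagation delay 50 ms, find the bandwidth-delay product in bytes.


Given: bandwidth = 10 Mbps, delay = 50 ms
BDP in bits = 10 * 10^6 * 50 / 1000
BDP in bits = 500000
BDP in bytes = 500000 / 8 = 62500

62500


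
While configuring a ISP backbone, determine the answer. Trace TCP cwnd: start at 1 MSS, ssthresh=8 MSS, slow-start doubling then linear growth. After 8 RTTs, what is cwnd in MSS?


RTT 0: cwnd = 1 MSS (initial)
RTT 1: cwnd = 2 MSS (slow start, doubled)
RTT 2: cwnd = 4 MSS (slow start, doubled)
RTT 3: cwnd = 8 MSS (slow start, doubled)
RTT 4: cwnd = 9 MSS (congestion avoidance, +1)
RTT 5: cwnd = 10 MSS (congestion avoidance, +1)
RTT 6: cwnd = 11 MSS (congestion avoidance, +1)
RTT 7: cwnd = 12 MSS (congestion avoidance, +1)
RTT 8: cwnd = 13 MSS (congestion avoidance, +1)

13


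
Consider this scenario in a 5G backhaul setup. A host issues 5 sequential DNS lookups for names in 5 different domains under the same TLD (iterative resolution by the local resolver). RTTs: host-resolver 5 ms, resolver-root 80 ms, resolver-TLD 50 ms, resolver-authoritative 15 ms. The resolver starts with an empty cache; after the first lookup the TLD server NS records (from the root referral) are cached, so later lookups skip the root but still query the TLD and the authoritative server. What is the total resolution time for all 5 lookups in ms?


Lookup 1 (cold cache): local + root + TLD + auth = 5 + 80 + 50 + 15 = 150 ms
Lookups 2..5 (TLD NS cached -> skip root; new domain -> still ask TLD and auth): local + TLD + auth = 5 + 50 + 15 = 70 ms each
Remaining 4 lookups: 4 * 70 = 280 ms
Total = 150 + 280 = 430 ms

430


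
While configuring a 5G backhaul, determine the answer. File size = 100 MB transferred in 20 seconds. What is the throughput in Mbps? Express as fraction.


Given: file = 100 MB, time = 20 s
File in Mb = 100 * 8 = 800 Mb
Throughput = 800 / 20 Mbps
Throughput = 40 Mbps

40


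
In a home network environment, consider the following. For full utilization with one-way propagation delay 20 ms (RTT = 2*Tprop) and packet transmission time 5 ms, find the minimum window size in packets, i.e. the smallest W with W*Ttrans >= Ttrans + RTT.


Given: Ttrans = 5 ms, RTT = 40 ms (= 2 * Tprop, Tprop = 20 ms)
Time until first ACK returns = Ttrans + RTT = 5 + 40 = 45 ms
Need W * Ttrans >= Ttrans + RTT  ->  W >= (Ttrans + RTT) / Ttrans
(Ttrans + RTT) / Ttrans = 45 / 5 = 9
W_min = ceil(9) = 9

9


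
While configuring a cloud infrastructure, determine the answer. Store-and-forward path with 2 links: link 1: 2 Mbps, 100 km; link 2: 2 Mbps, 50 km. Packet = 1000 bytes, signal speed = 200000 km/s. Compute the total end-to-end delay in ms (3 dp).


Packet = 1000 bytes = 8000 bits. Store-and-forward: sum (t_trans + t_prop) per link.
Link 1: t_trans = 8000/(2*10^6) s = 4.0000 ms; t_prop = 100/200000 s = 0.5000 ms; subtotal = 4.5000 ms
Link 2: t_trans = 8000/(2*10^6) s = 4.0000 ms; t_prop = 50/200000 s = 0.2500 ms; subtotal = 4.2500 ms
End-to-end = 4.5000 + 4.2500 = 8.7500 ms -> 8.750 ms (3 dp)

8.750


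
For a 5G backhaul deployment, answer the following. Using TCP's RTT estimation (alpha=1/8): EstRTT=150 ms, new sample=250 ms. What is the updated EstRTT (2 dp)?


Given: EstRTT = 150 ms, SampleRTT = 250 ms, alpha = 1/8
New EstRTT = (1 - alpha) * EstRTT + alpha * SampleRTT
(7/8) * 150 = 131.25
(1/8) * 250 = 31.25
New EstRTT = 131.25 + 31.25 = 162.5 ms -> 162.50 ms (2 dp)

162.50


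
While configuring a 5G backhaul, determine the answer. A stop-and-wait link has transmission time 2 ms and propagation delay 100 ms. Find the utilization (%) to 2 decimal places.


Given: Ttrans = 2 ms, Tprop = 100 ms
RTT = 2 * Tprop = 2 * 100 = 200 ms
U = Ttrans / (Ttrans + RTT)
U = 2 / (2 + 200)
U = 2 / 202 = 0.009901
U% = 0.99%

0.99


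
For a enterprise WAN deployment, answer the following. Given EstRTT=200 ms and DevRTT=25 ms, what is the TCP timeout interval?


Given: EstRTT = 200 ms, DevRTT = 25 ms
Timeout = EstRTT + 4 * DevRTT
4 * DevRTT = 4 * 25 = 100
Timeout = 200 + 100 = 300 ms

300


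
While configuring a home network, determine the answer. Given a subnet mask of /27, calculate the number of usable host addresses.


Given: subnet mask /27
Host bits = 32 - 27 = 5
Total addresses = 2^5 = 32
Usable hosts = 32 - 2 (network + broadcast) = 30

30


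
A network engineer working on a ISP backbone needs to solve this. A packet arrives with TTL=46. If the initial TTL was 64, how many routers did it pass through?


Given: initial TTL = 64, received TTL = 46
Hops = initial TTL - received TTL
Hops = 64 - 46 = 18

18


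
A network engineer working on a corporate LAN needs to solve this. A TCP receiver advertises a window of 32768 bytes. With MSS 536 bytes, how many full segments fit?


Given: RWND = 32768 bytes, MSS = 536 bytes
Full segments = floor(RWND / MSS)
Full segments = floor(32768 / 536)
Full segments = floor(61.1343) = 61

61


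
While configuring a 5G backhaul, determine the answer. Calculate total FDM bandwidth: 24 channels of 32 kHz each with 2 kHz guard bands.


Given: 24 channels, 32 kHz each, guard = 2 kHz
Channel bandwidth = 24 * 32 = 768 kHz
Guard bands = 23 gaps * 2 kHz = 46 kHz
Total = 768 + 46 = 814 kHz

814


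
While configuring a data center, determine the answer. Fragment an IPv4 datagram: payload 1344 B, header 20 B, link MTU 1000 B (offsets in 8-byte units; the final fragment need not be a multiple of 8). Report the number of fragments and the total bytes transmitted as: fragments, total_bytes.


Max data per non-final fragment = floor((MTU - header)/8)*8 = floor((1000 - 20)/8)*8 = floor(980/8)*8 = 976 B
Final fragment needs no 8-byte alignment: it can carry up to MTU - header = 980 B
Non-final fragments needed = ceil((payload - 980) / 976) = ceil(364/976) = ceil(0.3730) = 1
Number of fragments = 1 + 1 = 2
Fragment sizes (data): 1 * 976 B + 368 B (last, 368 <= 980 OK)
Total bytes sent = payload + n_frags * header = 1344 + 2*20 = 1344 + 40 = 1384 B

2, 1384


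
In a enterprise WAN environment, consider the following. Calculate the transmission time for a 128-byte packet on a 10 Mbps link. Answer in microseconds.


Given: packet = 128 bytes, bandwidth = 10 Mbps
Packet in bits = 128 * 8 = 1024 bits
Bandwidth = 10 * 10^6 = 10000000 bps
Time = 1024 / 10000000 seconds
Time in us = 1024 * 10^6 / 10000000 = 102.4

102.4


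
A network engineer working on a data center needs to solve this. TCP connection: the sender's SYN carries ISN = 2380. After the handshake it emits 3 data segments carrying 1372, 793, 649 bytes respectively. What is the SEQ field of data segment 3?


The SYN occupies sequence number ISN = 2380, so the first data byte is ISN + 1 = 2381.
SEQ of data segment i = (ISN + 1) + sum of payload sizes of segments 1..i-1.
Segment 1: SEQ = 2381, payload = 1372 bytes
Segment 2: SEQ = 3753, payload = 793 bytes
Segment 3: SEQ = 4546, payload = 649 bytes
SEQ of segment 3 = 2381 + 1372 + 793 = 4546

4546


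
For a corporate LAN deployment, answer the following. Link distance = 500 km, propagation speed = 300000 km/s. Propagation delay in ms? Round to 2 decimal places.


Given: distance = 500 km, speed = 300000 km/s
Delay = distance / speed = 500 / 300000 seconds
Delay in ms = 500 * 1000 / 300000
Delay = 1.6667 ms
Rounded to 2 dp = 1.67 ms

1.67


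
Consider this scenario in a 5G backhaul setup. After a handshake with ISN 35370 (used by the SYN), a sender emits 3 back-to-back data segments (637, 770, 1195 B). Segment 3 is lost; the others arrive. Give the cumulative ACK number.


SYN uses sequence number 35370; first data byte = ISN + 1 = 35371.
Segment 1: SEQ = 35371, len = 637 B, covers [35371, 36007]
Segment 2: SEQ = 36008, len = 770 B, covers [36008, 36777]
Segment 3: SEQ = 36778, len = 1195 B, covers [36778, 37972] [LOST]
In-order data received: bytes [35371, 36777] (segments 1..2).
Segment 3 missing -> gap begins at byte 36778.
Cumulative ACK = next expected in-order byte = 35371 + 637 + 770 = 36778

36778


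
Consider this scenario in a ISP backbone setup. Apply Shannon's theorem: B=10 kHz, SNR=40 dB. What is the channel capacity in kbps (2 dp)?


Given: B = 10 kHz, SNR = 40 dB
SNR linear = 10^(40/10) = 10000
1 + SNR = 10001
log2(10001) = 13.2878566418
C = 10 * 1000 * 13.2878566418 = 132878.5664 bps
C = 132.878566 kbps -> 132.88 kbps (2 dp)

132.88


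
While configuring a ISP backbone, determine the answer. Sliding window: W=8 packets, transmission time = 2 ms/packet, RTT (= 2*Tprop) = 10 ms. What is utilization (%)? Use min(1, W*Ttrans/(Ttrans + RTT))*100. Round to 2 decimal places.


Given: W = 8, Ttrans = 2 ms, RTT = 10 ms (= 2 * Tprop, Tprop = 5 ms)
Cycle time = Ttrans + RTT = 2 + 10 = 12 ms (first packet sent until its ACK returns)
W * Ttrans = 8 * 2 = 16 ms of sending per cycle
W * Ttrans / (Ttrans + RTT) = 16 / 12 = 1.333333
U = min(1, 1.333333) = 1.000000
U% = 100.00%

100.00


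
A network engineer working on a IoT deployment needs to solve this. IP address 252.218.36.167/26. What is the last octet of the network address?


Given: IP = 252.218.36.167, prefix = /26
Subnet mask = 255.255.255.192
Last octet of IP: 167
Last octet of mask: 192
Network last octet = 167 AND 192 = 128

128


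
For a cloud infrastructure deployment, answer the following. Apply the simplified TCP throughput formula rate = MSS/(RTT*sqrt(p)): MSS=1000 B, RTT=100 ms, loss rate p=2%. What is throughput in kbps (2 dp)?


Given: MSS = 1000 bytes, RTT = 100 ms, loss = 2%
RTT in seconds = 100 / 1000 = 0.1
Loss rate = 2% = 0.02
sqrt(loss) = sqrt(0.02) = 0.141421356237
Throughput (bytes/s) = 1000 / (0.1 * 0.141421356237) = 70710.6781
Throughput (kbps) = 70710.6781 * 8 / 1000 = 565.685425 -> 565.69 kbps (2 dp)

565.69


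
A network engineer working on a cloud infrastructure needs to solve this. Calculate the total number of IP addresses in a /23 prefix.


Given: CIDR prefix /23
Host bits = 32 - 23 = 9
Total addresses = 2^9 = 512

512


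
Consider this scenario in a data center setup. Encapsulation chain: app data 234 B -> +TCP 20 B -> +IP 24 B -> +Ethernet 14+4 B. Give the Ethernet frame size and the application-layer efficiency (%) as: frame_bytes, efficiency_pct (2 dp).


TCP segment = 234 + 20 = 254 B
IP packet = 254 + 24 = 278 B
Ethernet frame = 278 + 14 + 4 = 296 B
Efficiency = app / frame = 234 / 296 = 0.790541 = 79.0541% -> 79.05% (2 dp)

296, 79.05


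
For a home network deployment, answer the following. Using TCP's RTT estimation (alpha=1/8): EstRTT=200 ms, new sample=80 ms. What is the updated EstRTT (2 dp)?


Given: EstRTT = 200 ms, SampleRTT = 80 ms, alpha = 1/8
New EstRTT = (1 - alpha) * EstRTT + alpha * SampleRTT
(7/8) * 200 = 175
(1/8) * 80 = 10
New EstRTT = 175 + 10 = 185 ms -> 185.00 ms (2 dp)

185.00


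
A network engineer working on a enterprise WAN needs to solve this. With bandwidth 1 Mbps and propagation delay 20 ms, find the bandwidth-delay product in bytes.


Given: bandwidth = 1 Mbps, delay = 20 ms
BDP in bits = 1 * 10^6 * 20 / 1000
BDP in bits = 20000
BDP in bytes = 20000 / 8 = 2500

2500


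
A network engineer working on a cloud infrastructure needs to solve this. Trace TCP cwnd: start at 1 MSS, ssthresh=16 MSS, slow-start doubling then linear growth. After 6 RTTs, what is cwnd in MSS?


RTT 0: cwnd = 1 MSS (initial)
RTT 1: cwnd = 2 MSS (slow start, doubled)
RTT 2: cwnd = 4 MSS (slow start, doubled)
RTT 3: cwnd = 8 MSS (slow start, doubled)
RTT 4: cwnd = 16 MSS (slow start, doubled)
RTT 5: cwnd = 17 MSS (congestion avoidance, +1)
RTT 6: cwnd = 18 MSS (congestion avoidance, +1)

18


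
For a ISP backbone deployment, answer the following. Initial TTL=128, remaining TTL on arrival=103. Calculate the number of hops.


Given: initial TTL = 128, received TTL = 103
Hops = initial TTL - received TTL
Hops = 128 - 103 = 25

25


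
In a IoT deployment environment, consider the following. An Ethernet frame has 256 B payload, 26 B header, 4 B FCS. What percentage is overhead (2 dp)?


Given: payload = 256 B, header = 26 B, trailer = 4 B
Overhead bytes = header + trailer = 26 + 4 = 30
Total frame = payload + overhead = 256 + 30 = 286
Overhead % = 30 / 286 * 100 = 10.4895% -> 10.49% (2 dp)

10.49


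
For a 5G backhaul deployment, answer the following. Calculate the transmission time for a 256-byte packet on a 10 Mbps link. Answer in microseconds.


Given: packet = 256 bytes, bandwidth = 10 Mbps
Packet in bits = 256 * 8 = 2048 bits
Bandwidth = 10 * 10^6 = 10000000 bps
Time = 2048 / 10000000 seconds
Time in us = 2048 * 10^6 / 10000000 = 204.8

204.8


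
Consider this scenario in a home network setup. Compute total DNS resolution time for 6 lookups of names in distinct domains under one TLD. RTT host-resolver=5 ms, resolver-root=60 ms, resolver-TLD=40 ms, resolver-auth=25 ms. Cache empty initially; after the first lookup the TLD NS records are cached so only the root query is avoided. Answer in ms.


Lookup 1 (cold cache): local + root + TLD + auth = 5 + 60 + 40 + 25 = 130 ms
Lookups 2..6 (TLD NS cached -> skip root; new domain -> still ask TLD and auth): local + TLD + auth = 5 + 40 + 25 = 70 ms each
Remaining 5 lookups: 5 * 70 = 350 ms
Total = 130 + 350 = 480 ms

480


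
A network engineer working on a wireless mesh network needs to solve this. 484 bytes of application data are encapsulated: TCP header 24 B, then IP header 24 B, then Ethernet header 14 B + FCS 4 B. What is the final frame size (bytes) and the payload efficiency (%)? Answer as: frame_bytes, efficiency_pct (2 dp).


TCP segment = 484 + 24 = 508 B
IP packet = 508 + 24 = 532 B
Ethernet frame = 532 + 14 + 4 = 550 B
Efficiency = app / frame = 484 / 550 = 0.880000 = 88.0000% -> 88.00% (2 dp)

550, 88.00


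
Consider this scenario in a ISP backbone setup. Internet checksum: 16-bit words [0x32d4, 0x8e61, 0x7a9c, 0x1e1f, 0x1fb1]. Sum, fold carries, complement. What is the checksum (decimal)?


Given words: [0x32d4, 0x8e61, 0x7a9c, 0x1e1f, 0x1fb1]
Step 1: Sum all words
Raw sum = 13012 + 36449 + 31388 + 7711 + 8113 = 96673
Step 2: Fold carry: (31137 + 1) = 31138
One's complement = ~31138 & 0xFFFF = 34397

34397


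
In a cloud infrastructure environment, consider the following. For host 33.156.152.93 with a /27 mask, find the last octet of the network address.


Given: IP = 33.156.152.93, prefix = /27
Subnet mask = 255.255.255.224
Last octet of IP: 93
Last octet of mask: 224
Network last octet = 93 AND 224 = 64

64


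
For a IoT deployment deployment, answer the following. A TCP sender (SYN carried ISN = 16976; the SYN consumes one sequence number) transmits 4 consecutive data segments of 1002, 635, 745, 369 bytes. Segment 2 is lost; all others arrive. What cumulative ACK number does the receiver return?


SYN uses sequence number 16976; first data byte = ISN + 1 = 16977.
Segment 1: SEQ = 16977, len = 1002 B, covers [16977, 17978]
Segment 2: SEQ = 17979, len = 635 B, covers [17979, 18613] [LOST]
Segment 3: SEQ = 18614, len = 745 B, covers [18614, 19358]
Segment 4: SEQ = 19359, len = 369 B, covers [19359, 19727]
In-order data received: bytes [16977, 17978] (segments 1..1).
Segment 2 missing -> gap begins at byte 17979; later segments buffered out of order.
Cumulative ACK = next expected in-order byte = 16977 + 1002 = 17979

17979


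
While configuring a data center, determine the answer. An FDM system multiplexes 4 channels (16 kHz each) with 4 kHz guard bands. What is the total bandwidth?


Given: 4 channels, 16 kHz each, guard = 4 kHz
Channel bandwidth = 4 * 16 = 64 kHz
Guard bands = 3 gaps * 4 kHz = 12 kHz
Total = 64 + 12 = 76 kHz

76


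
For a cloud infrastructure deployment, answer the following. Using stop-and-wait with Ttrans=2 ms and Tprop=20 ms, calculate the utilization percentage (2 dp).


Given: Ttrans = 2 ms, Tprop = 20 ms
RTT = 2 * Tprop = 2 * 20 = 40 ms
U = Ttrans / (Ttrans + RTT)
U = 2 / (2 + 40)
U = 2 / 42 = 0.047619
U% = 4.76%

4.76


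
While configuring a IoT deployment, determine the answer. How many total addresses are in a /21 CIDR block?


Given: CIDR prefix /21
Host bits = 32 - 21 = 11
Total addresses = 2^11 = 2048

2048


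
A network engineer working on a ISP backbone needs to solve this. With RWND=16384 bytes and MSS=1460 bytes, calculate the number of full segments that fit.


Given: RWND = 16384 bytes, MSS = 1460 bytes
Full segments = floor(RWND / MSS)
Full segments = floor(16384 / 1460)
Full segments = floor(11.2219) = 11

11


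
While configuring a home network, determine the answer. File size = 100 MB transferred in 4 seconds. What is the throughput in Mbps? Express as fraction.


Given: file = 100 MB, time = 4 s
File in Mb = 100 * 8 = 800 Mb
Throughput = 800 / 4 Mbps
Throughput = 200 Mbps

200


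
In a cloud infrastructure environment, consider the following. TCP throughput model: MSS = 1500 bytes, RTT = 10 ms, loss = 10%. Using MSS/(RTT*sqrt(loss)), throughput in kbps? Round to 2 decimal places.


Given: MSS = 1500 bytes, RTT = 10 ms, loss = 10%
RTT in seconds = 10 / 1000 = 0.01
Loss rate = 10% = 0.1
sqrt(loss) = sqrt(0.1) = 0.316227766017
Throughput (bytes/s) = 1500 / (0.01 * 0.316227766017) = 474341.6490
Throughput (kbps) = 474341.6490 * 8 / 1000 = 3794.733192 -> 3794.73 kbps (2 dp)

3794.73


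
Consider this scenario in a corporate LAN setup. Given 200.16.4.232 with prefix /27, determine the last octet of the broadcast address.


Given: IP = 200.16.4.232, prefix = /27
Host bits = 32 - 27 = 5
Network last octet = 232 AND mask = 224
Host part size = 2^5 - 1 = 31
Broadcast last octet = 224 OR 31 = 255

255


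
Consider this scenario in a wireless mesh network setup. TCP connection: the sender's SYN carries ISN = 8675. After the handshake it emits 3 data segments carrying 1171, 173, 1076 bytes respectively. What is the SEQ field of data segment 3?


The SYN occupies sequence number ISN = 8675, so the first data byte is ISN + 1 = 8676.
SEQ of data segment i = (ISN + 1) + sum of payload sizes of segments 1..i-1.
Segment 1: SEQ = 8676, payload = 1171 bytes
Segment 2: SEQ = 9847, payload = 173 bytes
Segment 3: SEQ = 10020, payload = 1076 bytes
SEQ of segment 3 = 8676 + 1171 + 173 = 10020

10020


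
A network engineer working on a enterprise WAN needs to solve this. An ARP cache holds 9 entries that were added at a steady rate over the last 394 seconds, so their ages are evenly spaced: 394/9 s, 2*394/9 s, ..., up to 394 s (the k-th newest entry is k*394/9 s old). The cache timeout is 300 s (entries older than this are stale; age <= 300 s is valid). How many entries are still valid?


Ages are k * 394/9 s for k = 1..9 (spacing = 43.7778 s).
Entry k is valid iff k * 394/9 <= 300 iff k <= 9 * 300 / 394 = 6.8528
n_valid = floor(6.8528) = 6
(n_stale = 9 - 6 = 3)

6


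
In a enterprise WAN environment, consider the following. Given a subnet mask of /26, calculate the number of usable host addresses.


Given: subnet mask /26
Host bits = 32 - 26 = 6
Total addresses = 2^6 = 64
Usable hosts = 64 - 2 (network + broadcast) = 62

62


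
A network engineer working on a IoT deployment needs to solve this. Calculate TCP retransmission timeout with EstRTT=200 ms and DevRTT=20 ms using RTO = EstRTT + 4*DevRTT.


Given: EstRTT = 200 ms, DevRTT = 20 ms
Timeout = EstRTT + 4 * DevRTT
4 * DevRTT = 4 * 20 = 80
Timeout = 200 + 80 = 280 ms

280


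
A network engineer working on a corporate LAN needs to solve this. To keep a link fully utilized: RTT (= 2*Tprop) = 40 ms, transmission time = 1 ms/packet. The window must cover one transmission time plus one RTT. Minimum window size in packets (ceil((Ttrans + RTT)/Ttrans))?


Given: Ttrans = 1 ms, RTT = 40 ms (= 2 * Tprop, Tprop = 20 ms)
Time until first ACK returns = Ttrans + RTT = 1 + 40 = 41 ms
Need W * Ttrans >= Ttrans + RTT  ->  W >= (Ttrans + RTT) / Ttrans
(Ttrans + RTT) / Ttrans = 41 / 1 = 41
W_min = ceil(41) = 41

41


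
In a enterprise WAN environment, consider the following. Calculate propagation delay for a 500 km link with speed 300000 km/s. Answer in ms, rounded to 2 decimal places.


Given: distance = 500 km, speed = 300000 km/s
Delay = distance / speed = 500 / 300000 seconds
Delay in ms = 500 * 1000 / 300000
Delay = 1.6667 ms
Rounded to 2 dp = 1.67 ms

1.67


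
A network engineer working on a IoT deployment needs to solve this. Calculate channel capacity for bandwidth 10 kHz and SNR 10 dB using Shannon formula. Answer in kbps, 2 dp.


Given: B = 10 kHz, SNR = 10 dB
SNR linear = 10^(10/10) = 10
1 + SNR = 11
log2(11) = 3.4594316186
C = 10 * 1000 * 3.4594316186 = 34594.3162 bps
C = 34.594316 kbps -> 34.59 kbps (2 dp)

34.59


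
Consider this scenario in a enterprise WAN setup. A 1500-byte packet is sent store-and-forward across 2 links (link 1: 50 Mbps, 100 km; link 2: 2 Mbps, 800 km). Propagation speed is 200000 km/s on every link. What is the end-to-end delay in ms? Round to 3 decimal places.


Packet = 1500 bytes = 12000 bits. Store-and-forward: sum (t_trans + t_prop) per link.
Link 1: t_trans = 12000/(50*10^6) s = 0.2400 ms; t_prop = 100/200000 s = 0.5000 ms; subtotal = 0.7400 ms
Link 2: t_trans = 12000/(2*10^6) s = 6.0000 ms; t_prop = 800/200000 s = 4.0000 ms; subtotal = 10.0000 ms
End-to-end = 0.7400 + 10.0000 = 10.7400 ms -> 10.740 ms (3 dp)

10.740


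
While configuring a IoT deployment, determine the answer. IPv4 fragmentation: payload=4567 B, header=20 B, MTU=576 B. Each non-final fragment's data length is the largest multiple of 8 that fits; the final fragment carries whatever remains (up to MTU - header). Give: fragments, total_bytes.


Max data per non-final fragment = floor((MTU - header)/8)*8 = floor((576 - 20)/8)*8 = floor(556/8)*8 = 552 B
Final fragment needs no 8-byte alignment: it can carry up to MTU - header = 556 B
Non-final fragments needed = ceil((payload - 556) / 552) = ceil(4011/552) = ceil(7.2663) = 8
Number of fragments = 8 + 1 = 9
Fragment sizes (data): 8 * 552 B + 151 B (last, 151 <= 556 OK)
Total bytes sent = payload + n_frags * header = 4567 + 9*20 = 4567 + 180 = 4747 B

9, 4747


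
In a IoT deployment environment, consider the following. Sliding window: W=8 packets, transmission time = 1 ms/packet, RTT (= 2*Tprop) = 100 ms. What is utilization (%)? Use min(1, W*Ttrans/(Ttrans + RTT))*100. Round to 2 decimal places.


Given: W = 8, Ttrans = 1 ms, RTT = 100 ms (= 2 * Tprop, Tprop = 50 ms)
Cycle time = Ttrans + RTT = 1 + 100 = 101 ms (first packet sent until its ACK returns)
W * Ttrans = 8 * 1 = 8 ms of sending per cycle
W * Ttrans / (Ttrans + RTT) = 8 / 101 = 0.079208
U = min(1, 0.079208) = 0.079208
U% = 7.92%

7.92


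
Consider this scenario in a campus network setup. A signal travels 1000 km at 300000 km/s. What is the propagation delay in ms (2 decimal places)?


Given: distance = 1000 km, speed = 300000 km/s
Delay = distance / speed = 1000 / 300000 seconds
Delay in ms = 1000 * 1000 / 300000
Delay = 3.3333 ms
Rounded to 2 dp = 3.33 ms

3.33


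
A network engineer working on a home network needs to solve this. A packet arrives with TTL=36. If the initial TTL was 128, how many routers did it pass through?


Given: initial TTL = 128, received TTL = 36
Hops = initial TTL - received TTL
Hops = 128 - 36 = 92

92


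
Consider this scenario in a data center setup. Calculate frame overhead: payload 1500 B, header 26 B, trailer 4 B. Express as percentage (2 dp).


Given: payload = 1500 B, header = 26 B, trailer = 4 B
Overhead bytes = header + trailer = 26 + 4 = 30
Total frame = payload + overhead = 1500 + 30 = 1530
Overhead % = 30 / 1530 * 100 = 1.9608% -> 1.96% (2 dp)

1.96


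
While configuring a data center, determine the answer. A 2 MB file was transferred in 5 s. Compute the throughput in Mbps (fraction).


Given: file = 2 MB, time = 5 s
File in Mb = 2 * 8 = 16 Mb
Throughput = 16 / 5 Mbps
Throughput = 16/5 Mbps

16/5


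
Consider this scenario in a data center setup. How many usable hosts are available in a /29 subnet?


Given: subnet mask /29
Host bits = 32 - 29 = 3
Total addresses = 2^3 = 8
Usable hosts = 8 - 2 (network + broadcast) = 6

6


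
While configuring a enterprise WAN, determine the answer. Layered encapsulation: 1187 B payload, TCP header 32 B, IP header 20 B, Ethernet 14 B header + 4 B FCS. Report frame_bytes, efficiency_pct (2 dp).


TCP segment = 1187 + 32 = 1219 B
IP packet = 1219 + 20 = 1239 B
Ethernet frame = 1239 + 14 + 4 = 1257 B
Efficiency = app / frame = 1187 / 1257 = 0.944312 = 94.4312% -> 94.43% (2 dp)

1257, 94.43


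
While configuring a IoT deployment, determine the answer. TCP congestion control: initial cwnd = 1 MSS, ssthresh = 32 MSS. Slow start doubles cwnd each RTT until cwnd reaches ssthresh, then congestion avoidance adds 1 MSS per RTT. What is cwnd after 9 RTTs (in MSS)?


RTT 0: cwnd = 1 MSS (initial)
RTT 1: cwnd = 2 MSS (slow start, doubled)
RTT 2: cwnd = 4 MSS (slow start, doubled)
RTT 3: cwnd = 8 MSS (slow start, doubled)
RTT 4: cwnd = 16 MSS (slow start, doubled)
RTT 5: cwnd = 32 MSS (slow start, doubled)
RTT 6: cwnd = 33 MSS (congestion avoidance, +1)
RTT 7: cwnd = 34 MSS (congestion avoidance, +1)
RTT 8: cwnd = 35 MSS (congestion avoidance, +1)
RTT 9: cwnd = 36 MSS (congestion avoidance, +1)

36


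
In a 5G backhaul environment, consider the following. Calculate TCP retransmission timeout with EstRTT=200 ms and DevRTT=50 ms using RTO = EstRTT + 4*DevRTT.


Given: EstRTT = 200 ms, DevRTT = 50 ms
Timeout = EstRTT + 4 * DevRTT
4 * DevRTT = 4 * 50 = 200
Timeout = 200 + 200 = 400 ms

400


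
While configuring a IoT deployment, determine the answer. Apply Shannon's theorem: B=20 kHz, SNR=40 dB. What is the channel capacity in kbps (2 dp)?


Given: B = 20 kHz, SNR = 40 dB
SNR linear = 10^(40/10) = 10000
1 + SNR = 10001
log2(10001) = 13.2878566418
C = 20 * 1000 * 13.2878566418 = 265757.1328 bps
C = 265.757133 kbps -> 265.76 kbps (2 dp)

265.76


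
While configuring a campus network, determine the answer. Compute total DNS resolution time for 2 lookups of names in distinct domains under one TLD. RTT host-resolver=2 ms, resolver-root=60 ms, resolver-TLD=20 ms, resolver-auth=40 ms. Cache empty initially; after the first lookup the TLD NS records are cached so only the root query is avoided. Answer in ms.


Lookup 1 (cold cache): local + root + TLD + auth = 2 + 60 + 20 + 40 = 122 ms
Lookups 2..2 (TLD NS cached -> skip root; new domain -> still ask TLD and auth): local + TLD + auth = 2 + 20 + 40 = 62 ms each
Remaining 1 lookups: 1 * 62 = 62 ms
Total = 122 + 62 = 184 ms

184


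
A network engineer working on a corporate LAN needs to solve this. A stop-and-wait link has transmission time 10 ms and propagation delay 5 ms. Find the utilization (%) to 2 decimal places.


Given: Ttrans = 10 ms, Tprop = 5 ms
RTT = 2 * Tprop = 2 * 5 = 10 ms
U = Ttrans / (Ttrans + RTT)
U = 10 / (10 + 10)
U = 10 / 20 = 0.5
U% = 50.00%

50.00


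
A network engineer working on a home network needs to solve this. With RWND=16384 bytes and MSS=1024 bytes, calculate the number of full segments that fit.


Given: RWND = 16384 bytes, MSS = 1024 bytes
Full segments = floor(RWND / MSS)
Full segments = floor(16384 / 1024)
Full segments = floor(16.0) = 16

16


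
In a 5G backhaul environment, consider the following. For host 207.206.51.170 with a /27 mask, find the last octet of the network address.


Given: IP = 207.206.51.170, prefix = /27
Subnet mask = 255.255.255.224
Last octet of IP: 170
Last octet of mask: 224
Network last octet = 170 AND 224 = 160

160


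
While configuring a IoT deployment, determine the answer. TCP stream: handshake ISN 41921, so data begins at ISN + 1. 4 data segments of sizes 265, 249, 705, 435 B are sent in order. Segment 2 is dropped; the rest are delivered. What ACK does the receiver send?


SYN uses sequence number 41921; first data byte = ISN + 1 = 41922.
Segment 1: SEQ = 41922, len = 265 B, covers [41922, 42186]
Segment 2: SEQ = 42187, len = 249 B, covers [42187, 42435] [LOST]
Segment 3: SEQ = 42436, len = 705 B, covers [42436, 43140]
Segment 4: SEQ = 43141, len = 435 B, covers [43141, 43575]
In-order data received: bytes [41922, 42186] (segments 1..1).
Segment 2 missing -> gap begins at byte 42187; later segments buffered out of order.
Cumulative ACK = next expected in-order byte = 41922 + 265 = 42187

42187


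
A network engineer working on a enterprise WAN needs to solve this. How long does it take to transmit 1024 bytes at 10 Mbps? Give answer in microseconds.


Given: packet = 1024 bytes, bandwidth = 10 Mbps
Packet in bits = 1024 * 8 = 8192 bits
Bandwidth = 10 * 10^6 = 10000000 bps
Time = 8192 / 10000000 seconds
Time in us = 8192 * 10^6 / 10000000 = 819.2

819.2


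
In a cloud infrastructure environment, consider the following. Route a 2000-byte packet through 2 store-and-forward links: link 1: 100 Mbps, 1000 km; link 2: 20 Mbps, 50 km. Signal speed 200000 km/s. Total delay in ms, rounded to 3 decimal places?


Packet = 2000 bytes = 16000 bits. Store-and-forward: sum (t_trans + t_prop) per link.
Link 1: t_trans = 16000/(100*10^6) s = 0.1600 ms; t_prop = 1000/200000 s = 5.0000 ms; subtotal = 5.1600 ms
Link 2: t_trans = 16000/(20*10^6) s = 0.8000 ms; t_prop = 50/200000 s = 0.2500 ms; subtotal = 1.0500 ms
End-to-end = 5.1600 + 1.0500 = 6.2100 ms -> 6.210 ms (3 dp)

6.210


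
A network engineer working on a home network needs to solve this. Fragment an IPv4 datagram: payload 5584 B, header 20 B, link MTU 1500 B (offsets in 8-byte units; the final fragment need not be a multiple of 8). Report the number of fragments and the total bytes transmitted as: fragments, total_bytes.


Max data per non-final fragment = floor((MTU - header)/8)*8 = floor((1500 - 20)/8)*8 = floor(1480/8)*8 = 1480 B
Final fragment needs no 8-byte alignment: it can carry up to MTU - header = 1480 B
Non-final fragments needed = ceil((payload - 1480) / 1480) = ceil(4104/1480) = ceil(2.7730) = 3
Number of fragments = 3 + 1 = 4
Fragment sizes (data): 3 * 1480 B + 1144 B (last, 1144 <= 1480 OK)
Total bytes sent = payload + n_frags * header = 5584 + 4*20 = 5584 + 80 = 5664 B

4, 5664
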